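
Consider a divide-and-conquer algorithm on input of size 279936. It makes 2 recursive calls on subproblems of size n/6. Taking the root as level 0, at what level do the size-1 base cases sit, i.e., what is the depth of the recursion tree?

For divide and conquer with division factor 6:

Problem sizes at each level:
Level 0: 279936
Level 1: 46656
Level 2: 7776
Level 3: 1296
Level 4: 216
Level 5: 36
Level 6: 6
Level 7: 1

The root is level 0 and the size-1 base case is level 7 (the tree spans levels 0 through 7, i.e. 8 levels counting the root), so the depth is the number of divisions: log_6(279936) = 7

The recursion tree depth is log_6(279936) = 7. At each level, the problem size is divided by 6, so it takes 7 divisions to reduce to a base case of size 1. The algorithm makes 2 recursive calls at each level.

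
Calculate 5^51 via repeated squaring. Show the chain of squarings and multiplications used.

Computing 5^51 by squaring (build up from 5^1; each line after the first costs one multiplication):

5^1 = 5
5^2 = (5^1)^2 = 5^2 = 25
5^3 = 5 * 5^2 = 5 * 25 = 125
5^6 = (5^3)^2 = 125^2 = 15625
5^12 = (5^6)^2 = 15625^2 = 244140625
5^24 = (5^12)^2 = 244140625^2 = 59604644775390625
5^25 = 5 * 5^24 = 5 * 59604644775390625 = 298023223876953125
5^50 = (5^25)^2 = 298023223876953125^2 = 88817841970012523233890533447265625
5^51 = 5 * 5^50 = 5 * 88817841970012523233890533447265625 = 444089209850062616169452667236328125

Result: 444089209850062616169452667236328125
Multiplications needed: 8 (8 lines after 5^1)

5^51 = 444089209850062616169452667236328125. Using exponentiation by squaring, this requires 8 multiplications. The key idea: if the exponent is even, square the half-power; if odd, multiply by the base once.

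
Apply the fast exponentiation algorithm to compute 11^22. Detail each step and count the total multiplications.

Computing 11^22 by squaring (build up from 11^1; each line after the first costs one multiplication):

11^1 = 11
11^2 = (11^1)^2 = 11^2 = 121
11^4 = (11^2)^2 = 121^2 = 14641
11^5 = 11 * 11^4 = 11 * 14641 = 161051
11^10 = (11^5)^2 = 161051^2 = 25937424601
11^11 = 11 * 11^10 = 11 * 25937424601 = 285311670611
11^22 = (11^11)^2 = 285311670611^2 = 81402749386839761113321

Result: 81402749386839761113321
Multiplications needed: 6 (6 lines after 11^1)

11^22 = 81402749386839761113321. Using exponentiation by squaring, this requires 6 multiplications. The key idea: if the exponent is even, square the half-power; if odd, multiply by the base once.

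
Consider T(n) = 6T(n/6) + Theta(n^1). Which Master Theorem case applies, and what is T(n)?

Master Theorem for T(n) = 6T(n/6) + O(n^1):

a = 6, b = 6, c = 1
log_b(a) = log_6(6) = 1.0000

Case 2: c = 1 = log_6(6) = 1.0000
T(n) = O(n^1 log n) = O(n log n)

For T(n) = 6T(n/6) + O(n^1): log_6(6) = 1.0000. This is Case 2 of the Master Theorem (c = log_b(a), equal work at all levels), giving O(n log n).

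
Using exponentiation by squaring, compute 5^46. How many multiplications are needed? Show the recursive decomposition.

Computing 5^46 by squaring (build up from 5^1; each line after the first costs one multiplication):

5^1 = 5
5^2 = (5^1)^2 = 5^2 = 25
5^4 = (5^2)^2 = 25^2 = 625
5^5 = 5 * 5^4 = 5 * 625 = 3125
5^10 = (5^5)^2 = 3125^2 = 9765625
5^11 = 5 * 5^10 = 5 * 9765625 = 48828125
5^22 = (5^11)^2 = 48828125^2 = 2384185791015625
5^23 = 5 * 5^22 = 5 * 2384185791015625 = 11920928955078125
5^46 = (5^23)^2 = 11920928955078125^2 = 142108547152020037174224853515625

Result: 142108547152020037174224853515625
Multiplications needed: 8 (8 lines after 5^1)

5^46 = 142108547152020037174224853515625. Using exponentiation by squaring, this requires 8 multiplications. The key idea: if the exponent is even, square the half-power; if odd, multiply by the base once.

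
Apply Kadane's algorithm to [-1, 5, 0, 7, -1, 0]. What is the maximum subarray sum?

Using Kadane's algorithm on [-1, 5, 0, 7, -1, 0]:

Scanning through the array:
Position 1 (value 5): max_ending_here = 5, max_so_far = 5
Position 2 (value 0): max_ending_here = 5, max_so_far = 5
Position 3 (value 7): max_ending_here = 12, max_so_far = 12
Position 4 (value -1): max_ending_here = 11, max_so_far = 12
Position 5 (value 0): max_ending_here = 11, max_so_far = 12

Maximum subarray: [5, 0, 7]
Maximum sum: 12

The maximum subarray is [5, 0, 7] with sum 12. This subarray runs from index 1 to index 3.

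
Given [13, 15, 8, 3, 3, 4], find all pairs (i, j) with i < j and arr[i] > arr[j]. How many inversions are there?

Finding inversions in [13, 15, 8, 3, 3, 4]:

(0, 2): arr[0]=13 > arr[2]=8
(0, 3): arr[0]=13 > arr[3]=3
(0, 4): arr[0]=13 > arr[4]=3
(0, 5): arr[0]=13 > arr[5]=4
(1, 2): arr[1]=15 > arr[2]=8
(1, 3): arr[1]=15 > arr[3]=3
(1, 4): arr[1]=15 > arr[4]=3
(1, 5): arr[1]=15 > arr[5]=4
(2, 3): arr[2]=8 > arr[3]=3
(2, 4): arr[2]=8 > arr[4]=3
(2, 5): arr[2]=8 > arr[5]=4

Total inversions: 11

The array has 11 inversion(s): (0,2), (0,3), (0,4), (0,5), (1,2), (1,3), (1,4), (1,5), (2,3), (2,4), (2,5). Each pair (i,j) satisfies i < j and arr[i] > arr[j].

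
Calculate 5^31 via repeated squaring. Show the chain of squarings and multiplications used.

Computing 5^31 by squaring (build up from 5^1; each line after the first costs one multiplication):

5^1 = 5
5^2 = (5^1)^2 = 5^2 = 25
5^3 = 5 * 5^2 = 5 * 25 = 125
5^6 = (5^3)^2 = 125^2 = 15625
5^7 = 5 * 5^6 = 5 * 15625 = 78125
5^14 = (5^7)^2 = 78125^2 = 6103515625
5^15 = 5 * 5^14 = 5 * 6103515625 = 30517578125
5^30 = (5^15)^2 = 30517578125^2 = 931322574615478515625
5^31 = 5 * 5^30 = 5 * 931322574615478515625 = 4656612873077392578125

Result: 4656612873077392578125
Multiplications needed: 8 (8 lines after 5^1)

5^31 = 4656612873077392578125. Using exponentiation by squaring, this requires 8 multiplications. The key idea: if the exponent is even, square the half-power; if odd, multiply by the base once.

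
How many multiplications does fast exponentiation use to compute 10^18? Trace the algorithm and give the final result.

Computing 10^18 by squaring (build up from 10^1; each line after the first costs one multiplication):

10^1 = 10
10^2 = (10^1)^2 = 10^2 = 100
10^4 = (10^2)^2 = 100^2 = 10000
10^8 = (10^4)^2 = 10000^2 = 100000000
10^9 = 10 * 10^8 = 10 * 100000000 = 1000000000
10^18 = (10^9)^2 = 1000000000^2 = 1000000000000000000

Result: 1000000000000000000
Multiplications needed: 5 (5 lines after 10^1)

10^18 = 1000000000000000000. Using exponentiation by squaring, this requires 5 multiplications. The key idea: if the exponent is even, square the half-power; if odd, multiply by the base once.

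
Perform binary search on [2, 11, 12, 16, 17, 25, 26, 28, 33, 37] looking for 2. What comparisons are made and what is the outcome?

Binary search for 2 in [2, 11, 12, 16, 17, 25, 26, 28, 33, 37]:

lo=0, hi=9, mid=4, arr[mid]=17 -> 17 > 2, search left half
lo=0, hi=3, mid=1, arr[mid]=11 -> 11 > 2, search left half
lo=0, hi=0, mid=0, arr[mid]=2 -> Found target at index 0!

Binary search finds 2 at index 0 after 3 comparisons. The search repeatedly halves the search space by comparing with the middle element.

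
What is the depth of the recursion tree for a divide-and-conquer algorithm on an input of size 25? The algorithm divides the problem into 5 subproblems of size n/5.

For divide and conquer with division factor 5:

Problem sizes at each level:
Level 0: 25
Level 1: 5
Level 2: 1

The root is level 0 and the size-1 base case is level 2 (the tree spans levels 0 through 2, i.e. 3 levels counting the root), so the depth is the number of divisions: log_5(25) = 2

The recursion tree depth is log_5(25) = 2. At each level, the problem size is divided by 5, so it takes 2 divisions to reduce to a base case of size 1. The algorithm makes 5 recursive calls at each level.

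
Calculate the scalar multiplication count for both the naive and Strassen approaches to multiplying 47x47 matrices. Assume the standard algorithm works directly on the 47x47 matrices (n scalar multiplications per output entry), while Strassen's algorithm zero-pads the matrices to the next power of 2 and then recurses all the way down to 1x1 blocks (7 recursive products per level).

Matrix multiplication for 47x47 matrices:

Strassen's algorithm requires power-of-2 dimensions. Pad 47x47 to 64x64 (next power of 2).

Standard algorithm: 47^3 = 103823 multiplications
Strassen's algorithm: 7^(log2(64)) = 7^6 = 117649 multiplications
Difference: 103823 - 117649 = -13826 (Strassen uses MORE here due to padding overhead — for small or just-over-power-of-2 n, padding can outweigh the per-level savings)

Standard: 103823 multiplications (47^3). Strassen: 117649 multiplications (7^6, after padding to 64x64). Strassen reduces 8 recursive multiplications to 7 at each level.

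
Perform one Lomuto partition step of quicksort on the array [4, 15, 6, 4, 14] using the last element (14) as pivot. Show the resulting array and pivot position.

Lomuto partition with pivot = 14:

Initial array: [4, 15, 6, 4, 14]

arr[0]=4 <= 14: swap with position 0, array becomes [4, 15, 6, 4, 14]
arr[1]=15 > 14: no swap
arr[2]=6 <= 14: swap with position 1, array becomes [4, 6, 15, 4, 14]
arr[3]=4 <= 14: swap with position 2, array becomes [4, 6, 4, 15, 14]

Place pivot at position 3: [4, 6, 4, 14, 15]
Pivot position: 3

After partitioning with pivot 14, the array becomes [4, 6, 4, 14, 15]. The pivot is placed at index 3. All elements to the left of the pivot are <= 14, and all elements to the right are > 14.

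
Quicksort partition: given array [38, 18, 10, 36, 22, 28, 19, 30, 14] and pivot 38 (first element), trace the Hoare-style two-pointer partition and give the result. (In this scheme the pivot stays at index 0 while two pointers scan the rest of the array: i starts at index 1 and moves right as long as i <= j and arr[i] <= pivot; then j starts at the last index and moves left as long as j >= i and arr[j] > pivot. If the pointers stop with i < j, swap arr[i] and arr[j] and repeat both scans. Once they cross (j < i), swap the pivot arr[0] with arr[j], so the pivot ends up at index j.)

Hoare-style two-pointer partition with pivot = 38:

Initial array: [38, 18, 10, 36, 22, 28, 19, 30, 14]

Pointers start at i = 1, j = 8.
i ends at 9, j ends at 8: the pointers have crossed (j < i), so scanning stops.

Swap pivot arr[0] with arr[8] to place pivot at position 8: [14, 18, 10, 36, 22, 28, 19, 30, 38]
Pivot position: 8

After partitioning with pivot 38, the array becomes [14, 18, 10, 36, 22, 28, 19, 30, 38]. The pivot is placed at index 8. All elements to the left of the pivot are <= 38, and all elements to the right are > 38.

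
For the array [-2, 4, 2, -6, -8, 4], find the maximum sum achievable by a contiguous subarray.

Using Kadane's algorithm on [-2, 4, 2, -6, -8, 4]:

Scanning through the array:
Position 1 (value 4): max_ending_here = 4, max_so_far = 4
Position 2 (value 2): max_ending_here = 6, max_so_far = 6
Position 3 (value -6): max_ending_here = 0, max_so_far = 6
Position 4 (value -8): max_ending_here = -8, max_so_far = 6
Position 5 (value 4): max_ending_here = 4, max_so_far = 6

Maximum subarray: [4, 2]
Maximum sum: 6

The maximum subarray is [4, 2] with sum 6. This subarray runs from index 1 to index 2.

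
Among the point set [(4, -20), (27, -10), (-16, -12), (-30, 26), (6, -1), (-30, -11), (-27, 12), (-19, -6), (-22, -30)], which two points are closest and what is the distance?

Computing all pairwise distances among 9 points:

d((4, -20), (27, -10)) = 25.0799
d((4, -20), (-16, -12)) = 21.5407
d((4, -20), (-30, 26)) = 57.2014
d((4, -20), (6, -1)) = 19.105
d((4, -20), (-30, -11)) = 35.171
d((4, -20), (-27, 12)) = 44.5533
d((4, -20), (-19, -6)) = 26.9258
d((4, -20), (-22, -30)) = 27.8568
d((27, -10), (-16, -12)) = 43.0465
d((27, -10), (-30, 26)) = 67.4166
d((27, -10), (6, -1)) = 22.8473
d((27, -10), (-30, -11)) = 57.0088
d((27, -10), (-27, 12)) = 58.3095
d((27, -10), (-19, -6)) = 46.1736
d((27, -10), (-22, -30)) = 52.9245
d((-16, -12), (-30, 26)) = 40.4969
d((-16, -12), (6, -1)) = 24.5967
d((-16, -12), (-30, -11)) = 14.0357
d((-16, -12), (-27, 12)) = 26.4008
d((-16, -12), (-19, -6)) = 6.7082 <-- minimum
d((-16, -12), (-22, -30)) = 18.9737
d((-30, 26), (6, -1)) = 45.0
d((-30, 26), (-30, -11)) = 37.0
d((-30, 26), (-27, 12)) = 14.3178
d((-30, 26), (-19, -6)) = 33.8378
d((-30, 26), (-22, -30)) = 56.5685
d((6, -1), (-30, -11)) = 37.3631
d((6, -1), (-27, 12)) = 35.4683
d((6, -1), (-19, -6)) = 25.4951
d((6, -1), (-22, -30)) = 40.3113
d((-30, -11), (-27, 12)) = 23.1948
d((-30, -11), (-19, -6)) = 12.083
d((-30, -11), (-22, -30)) = 20.6155
d((-27, 12), (-19, -6)) = 19.6977
d((-27, 12), (-22, -30)) = 42.2966
d((-19, -6), (-22, -30)) = 24.1868

Closest pair: (-16, -12) and (-19, -6) with distance 6.7082

The closest pair is (-16, -12) and (-19, -6) with Euclidean distance 6.7082. For 9 points, brute-force pairwise comparison is shown above. For large n, the divide-and-conquer algorithm (sort by x, recurse on halves, check the dividing strip) achieves O(n log n).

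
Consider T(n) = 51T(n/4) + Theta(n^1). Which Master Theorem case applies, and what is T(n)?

Master Theorem for T(n) = 51T(n/4) + O(n^1):

a = 51, b = 4, c = 1
log_b(a) = log_4(51) = 2.8362

Case 1: c = 1 < log_4(51) = 2.8362
T(n) = O(n^(log_4 51))

For T(n) = 51T(n/4) + O(n^1): log_4(51) = 2.8362. This is Case 1 of the Master Theorem (c < log_b(a), work dominated by leaves), giving O(n^(log_4 51)).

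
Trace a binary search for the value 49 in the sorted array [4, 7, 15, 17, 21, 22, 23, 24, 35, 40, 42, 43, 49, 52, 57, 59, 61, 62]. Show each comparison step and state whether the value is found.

Binary search for 49 in [4, 7, 15, 17, 21, 22, 23, 24, 35, 40, 42, 43, 49, 52, 57, 59, 61, 62]:

lo=0, hi=17, mid=8, arr[mid]=35 -> 35 < 49, search right half
lo=9, hi=17, mid=13, arr[mid]=52 -> 52 > 49, search left half
lo=9, hi=12, mid=10, arr[mid]=42 -> 42 < 49, search right half
lo=11, hi=12, mid=11, arr[mid]=43 -> 43 < 49, search right half
lo=12, hi=12, mid=12, arr[mid]=49 -> Found target at index 12!

Binary search finds 49 at index 12 after 5 comparisons. The search repeatedly halves the search space by comparing with the middle element.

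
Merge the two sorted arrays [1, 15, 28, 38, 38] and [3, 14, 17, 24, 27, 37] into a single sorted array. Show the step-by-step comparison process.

Merging process:

Compare 1 vs 3: take 1 from left. Merged: [1]
Compare 15 vs 3: take 3 from right. Merged: [1, 3]
Compare 15 vs 14: take 14 from right. Merged: [1, 3, 14]
Compare 15 vs 17: take 15 from left. Merged: [1, 3, 14, 15]
Compare 28 vs 17: take 17 from right. Merged: [1, 3, 14, 15, 17]
Compare 28 vs 24: take 24 from right. Merged: [1, 3, 14, 15, 17, 24]
Compare 28 vs 27: take 27 from right. Merged: [1, 3, 14, 15, 17, 24, 27]
Compare 28 vs 37: take 28 from left. Merged: [1, 3, 14, 15, 17, 24, 27, 28]
Compare 38 vs 37: take 37 from right. Merged: [1, 3, 14, 15, 17, 24, 27, 28, 37]
Append remaining from left: [38, 38]. Merged: [1, 3, 14, 15, 17, 24, 27, 28, 37, 38, 38]

Final merged array: [1, 3, 14, 15, 17, 24, 27, 28, 37, 38, 38]
Total comparisons: 9

The merged array is [1, 3, 14, 15, 17, 24, 27, 28, 37, 38, 38], requiring 9 comparisons. The merge step runs in O(n) time where n is the total number of elements.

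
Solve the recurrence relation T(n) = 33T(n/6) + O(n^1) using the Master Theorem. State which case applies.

Master Theorem for T(n) = 33T(n/6) + O(n^1):

a = 33, b = 6, c = 1
log_b(a) = log_6(33) = 1.9514

Case 1: c = 1 < log_6(33) = 1.9514
T(n) = O(n^(log_6 33))

For T(n) = 33T(n/6) + O(n^1): log_6(33) = 1.9514. This is Case 1 of the Master Theorem (c < log_b(a), work dominated by leaves), giving O(n^(log_6 33)).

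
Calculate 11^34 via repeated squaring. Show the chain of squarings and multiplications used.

Computing 11^34 by squaring (build up from 11^1; each line after the first costs one multiplication):

11^1 = 11
11^2 = (11^1)^2 = 11^2 = 121
11^4 = (11^2)^2 = 121^2 = 14641
11^8 = (11^4)^2 = 14641^2 = 214358881
11^16 = (11^8)^2 = 214358881^2 = 45949729863572161
11^17 = 11 * 11^16 = 11 * 45949729863572161 = 505447028499293771
11^34 = (11^17)^2 = 505447028499293771^2 = 255476698618765889551019445759400441

Result: 255476698618765889551019445759400441
Multiplications needed: 6 (6 lines after 11^1)

11^34 = 255476698618765889551019445759400441. Using exponentiation by squaring, this requires 6 multiplications. The key idea: if the exponent is even, square the half-power; if odd, multiply by the base once.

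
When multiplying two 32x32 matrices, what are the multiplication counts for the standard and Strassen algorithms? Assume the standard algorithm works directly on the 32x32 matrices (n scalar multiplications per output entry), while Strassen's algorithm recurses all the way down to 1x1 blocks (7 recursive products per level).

Matrix multiplication for 32x32 matrices:

Standard algorithm: 32^3 = 32768 multiplications
Strassen's algorithm: 7^(log2(32)) = 7^5 = 16807 multiplications
Savings: 32768 - 16807 = 15961 multiplications

Standard: 32768 multiplications (32^3). Strassen: 16807 multiplications (7^5). Strassen reduces 8 recursive multiplications to 7 at each level.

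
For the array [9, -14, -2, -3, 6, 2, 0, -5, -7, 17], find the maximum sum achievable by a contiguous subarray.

Using Kadane's algorithm on [9, -14, -2, -3, 6, 2, 0, -5, -7, 17]:

Scanning through the array:
Position 1 (value -14): max_ending_here = -5, max_so_far = 9
Position 2 (value -2): max_ending_here = -2, max_so_far = 9
Position 3 (value -3): max_ending_here = -3, max_so_far = 9
Position 4 (value 6): max_ending_here = 6, max_so_far = 9
Position 5 (value 2): max_ending_here = 8, max_so_far = 9
Position 6 (value 0): max_ending_here = 8, max_so_far = 9
Position 7 (value -5): max_ending_here = 3, max_so_far = 9
Position 8 (value -7): max_ending_here = -4, max_so_far = 9
Position 9 (value 17): max_ending_here = 17, max_so_far = 17

Maximum subarray: [17]
Maximum sum: 17

The maximum subarray is [17] with sum 17. This subarray runs from index 9 to index 9.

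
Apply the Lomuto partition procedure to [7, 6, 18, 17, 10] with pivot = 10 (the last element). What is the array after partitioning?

Lomuto partition with pivot = 10:

Initial array: [7, 6, 18, 17, 10]

arr[0]=7 <= 10: swap with position 0, array becomes [7, 6, 18, 17, 10]
arr[1]=6 <= 10: swap with position 1, array becomes [7, 6, 18, 17, 10]
arr[2]=18 > 10: no swap
arr[3]=17 > 10: no swap

Place pivot at position 2: [7, 6, 10, 17, 18]
Pivot position: 2

After partitioning with pivot 10, the array becomes [7, 6, 10, 17, 18]. The pivot is placed at index 2. All elements to the left of the pivot are <= 10, and all elements to the right are > 10.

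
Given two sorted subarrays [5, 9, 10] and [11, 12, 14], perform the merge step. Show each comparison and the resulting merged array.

Merging process:

Compare 5 vs 11: take 5 from left. Merged: [5]
Compare 9 vs 11: take 9 from left. Merged: [5, 9]
Compare 10 vs 11: take 10 from left. Merged: [5, 9, 10]
Append remaining from right: [11, 12, 14]. Merged: [5, 9, 10, 11, 12, 14]

Final merged array: [5, 9, 10, 11, 12, 14]
Total comparisons: 3

The merged array is [5, 9, 10, 11, 12, 14], requiring 3 comparisons. The merge step runs in O(n) time where n is the total number of elements.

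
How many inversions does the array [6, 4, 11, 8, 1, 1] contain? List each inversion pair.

Finding inversions in [6, 4, 11, 8, 1, 1]:

(0, 1): arr[0]=6 > arr[1]=4
(0, 4): arr[0]=6 > arr[4]=1
(0, 5): arr[0]=6 > arr[5]=1
(1, 4): arr[1]=4 > arr[4]=1
(1, 5): arr[1]=4 > arr[5]=1
(2, 3): arr[2]=11 > arr[3]=8
(2, 4): arr[2]=11 > arr[4]=1
(2, 5): arr[2]=11 > arr[5]=1
(3, 4): arr[3]=8 > arr[4]=1
(3, 5): arr[3]=8 > arr[5]=1

Total inversions: 10

The array has 10 inversion(s): (0,1), (0,4), (0,5), (1,4), (1,5), (2,3), (2,4), (2,5), (3,4), (3,5). Each pair (i,j) satisfies i < j and arr[i] > arr[j].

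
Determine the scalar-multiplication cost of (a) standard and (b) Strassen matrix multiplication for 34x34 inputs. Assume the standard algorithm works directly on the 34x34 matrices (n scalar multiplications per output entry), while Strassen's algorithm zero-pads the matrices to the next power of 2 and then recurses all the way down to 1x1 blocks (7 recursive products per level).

Matrix multiplication for 34x34 matrices:

Strassen's algorithm requires power-of-2 dimensions. Pad 34x34 to 64x64 (next power of 2).

Standard algorithm: 34^3 = 39304 multiplications
Strassen's algorithm: 7^(log2(64)) = 7^6 = 117649 multiplications
Difference: 39304 - 117649 = -78345 (Strassen uses MORE here due to padding overhead — for small or just-over-power-of-2 n, padding can outweigh the per-level savings)

Standard: 39304 multiplications (34^3). Strassen: 117649 multiplications (7^6, after padding to 64x64). Strassen reduces 8 recursive multiplications to 7 at each level.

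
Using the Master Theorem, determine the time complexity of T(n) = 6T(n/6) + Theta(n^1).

Master Theorem for T(n) = 6T(n/6) + O(n^1):

a = 6, b = 6, c = 1
log_b(a) = log_6(6) = 1.0000

Case 2: c = 1 = log_6(6) = 1.0000
T(n) = O(n^1 log n) = O(n log n)

For T(n) = 6T(n/6) + O(n^1): log_6(6) = 1.0000. This is Case 2 of the Master Theorem (c = log_b(a), equal work at all levels), giving O(n log n).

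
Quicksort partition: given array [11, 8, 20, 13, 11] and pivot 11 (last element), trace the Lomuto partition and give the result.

Lomuto partition with pivot = 11:

Initial array: [11, 8, 20, 13, 11]

arr[0]=11 <= 11: swap with position 0, array becomes [11, 8, 20, 13, 11]
arr[1]=8 <= 11: swap with position 1, array becomes [11, 8, 20, 13, 11]
arr[2]=20 > 11: no swap
arr[3]=13 > 11: no swap

Place pivot at position 2: [11, 8, 11, 13, 20]
Pivot position: 2

After partitioning with pivot 11, the array becomes [11, 8, 11, 13, 20]. The pivot is placed at index 2. All elements to the left of the pivot are <= 11, and all elements to the right are > 11.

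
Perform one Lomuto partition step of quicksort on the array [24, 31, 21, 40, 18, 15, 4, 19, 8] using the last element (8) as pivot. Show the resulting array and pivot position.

Lomuto partition with pivot = 8:

Initial array: [24, 31, 21, 40, 18, 15, 4, 19, 8]

arr[0]=24 > 8: no swap
arr[1]=31 > 8: no swap
arr[2]=21 > 8: no swap
arr[3]=40 > 8: no swap
arr[4]=18 > 8: no swap
arr[5]=15 > 8: no swap
arr[6]=4 <= 8: swap with position 0, array becomes [4, 31, 21, 40, 18, 15, 24, 19, 8]
arr[7]=19 > 8: no swap

Place pivot at position 1: [4, 8, 21, 40, 18, 15, 24, 19, 31]
Pivot position: 1

After partitioning with pivot 8, the array becomes [4, 8, 21, 40, 18, 15, 24, 19, 31]. The pivot is placed at index 1. All elements to the left of the pivot are <= 8, and all elements to the right are > 8.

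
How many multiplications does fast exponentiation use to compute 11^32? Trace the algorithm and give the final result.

Computing 11^32 by squaring (build up from 11^1; each line after the first costs one multiplication):

11^1 = 11
11^2 = (11^1)^2 = 11^2 = 121
11^4 = (11^2)^2 = 121^2 = 14641
11^8 = (11^4)^2 = 14641^2 = 214358881
11^16 = (11^8)^2 = 214358881^2 = 45949729863572161
11^32 = (11^16)^2 = 45949729863572161^2 = 2111377674535255285545615254209921

Result: 2111377674535255285545615254209921
Multiplications needed: 5 (5 lines after 11^1)

11^32 = 2111377674535255285545615254209921. Using exponentiation by squaring, this requires 5 multiplications. The key idea: if the exponent is even, square the half-power; if odd, multiply by the base once.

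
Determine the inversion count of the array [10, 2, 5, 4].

Finding inversions in [10, 2, 5, 4]:

(0, 1): arr[0]=10 > arr[1]=2
(0, 2): arr[0]=10 > arr[2]=5
(0, 3): arr[0]=10 > arr[3]=4
(2, 3): arr[2]=5 > arr[3]=4

Total inversions: 4

The array has 4 inversion(s): (0,1), (0,2), (0,3), (2,3). Each pair (i,j) satisfies i < j and arr[i] > arr[j].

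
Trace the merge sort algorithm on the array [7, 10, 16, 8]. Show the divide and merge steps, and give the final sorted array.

Merge sort trace:

Split: [7, 10, 16, 8] -> [7, 10] and [16, 8]
  Split: [7, 10] -> [7] and [10]
  Merge: [7] + [10] -> [7, 10]
  Split: [16, 8] -> [16] and [8]
  Merge: [16] + [8] -> [8, 16]
Merge: [7, 10] + [8, 16] -> [7, 8, 10, 16]

Final sorted array: [7, 8, 10, 16]

The merge sort proceeds by recursively splitting the array and merging sorted halves.
After all merges, the sorted array is [7, 8, 10, 16].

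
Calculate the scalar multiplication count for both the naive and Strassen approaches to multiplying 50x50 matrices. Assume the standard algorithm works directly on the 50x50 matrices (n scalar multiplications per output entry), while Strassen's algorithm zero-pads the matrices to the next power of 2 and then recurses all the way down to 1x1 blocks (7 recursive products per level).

Matrix multiplication for 50x50 matrices:

Strassen's algorithm requires power-of-2 dimensions. Pad 50x50 to 64x64 (next power of 2).

Standard algorithm: 50^3 = 125000 multiplications
Strassen's algorithm: 7^(log2(64)) = 7^6 = 117649 multiplications
Savings: 125000 - 117649 = 7351 multiplications

Standard: 125000 multiplications (50^3). Strassen: 117649 multiplications (7^6, after padding to 64x64). Strassen reduces 8 recursive multiplications to 7 at each level.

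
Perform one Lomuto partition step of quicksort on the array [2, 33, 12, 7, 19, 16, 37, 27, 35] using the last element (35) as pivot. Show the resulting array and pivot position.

Lomuto partition with pivot = 35:

Initial array: [2, 33, 12, 7, 19, 16, 37, 27, 35]

arr[0]=2 <= 35: swap with position 0, array becomes [2, 33, 12, 7, 19, 16, 37, 27, 35]
arr[1]=33 <= 35: swap with position 1, array becomes [2, 33, 12, 7, 19, 16, 37, 27, 35]
arr[2]=12 <= 35: swap with position 2, array becomes [2, 33, 12, 7, 19, 16, 37, 27, 35]
arr[3]=7 <= 35: swap with position 3, array becomes [2, 33, 12, 7, 19, 16, 37, 27, 35]
arr[4]=19 <= 35: swap with position 4, array becomes [2, 33, 12, 7, 19, 16, 37, 27, 35]
arr[5]=16 <= 35: swap with position 5, array becomes [2, 33, 12, 7, 19, 16, 37, 27, 35]
arr[6]=37 > 35: no swap
arr[7]=27 <= 35: swap with position 6, array becomes [2, 33, 12, 7, 19, 16, 27, 37, 35]

Place pivot at position 7: [2, 33, 12, 7, 19, 16, 27, 35, 37]
Pivot position: 7

After partitioning with pivot 35, the array becomes [2, 33, 12, 7, 19, 16, 27, 35, 37]. The pivot is placed at index 7. All elements to the left of the pivot are <= 35, and all elements to the right are > 35.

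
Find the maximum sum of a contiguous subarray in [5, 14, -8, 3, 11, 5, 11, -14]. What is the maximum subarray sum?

Using Kadane's algorithm on [5, 14, -8, 3, 11, 5, 11, -14]:

Scanning through the array:
Position 1 (value 14): max_ending_here = 19, max_so_far = 19
Position 2 (value -8): max_ending_here = 11, max_so_far = 19
Position 3 (value 3): max_ending_here = 14, max_so_far = 19
Position 4 (value 11): max_ending_here = 25, max_so_far = 25
Position 5 (value 5): max_ending_here = 30, max_so_far = 30
Position 6 (value 11): max_ending_here = 41, max_so_far = 41
Position 7 (value -14): max_ending_here = 27, max_so_far = 41

Maximum subarray: [5, 14, -8, 3, 11, 5, 11]
Maximum sum: 41

The maximum subarray is [5, 14, -8, 3, 11, 5, 11] with sum 41. This subarray runs from index 0 to index 6.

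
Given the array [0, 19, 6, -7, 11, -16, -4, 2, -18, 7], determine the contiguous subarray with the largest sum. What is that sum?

Using Kadane's algorithm on [0, 19, 6, -7, 11, -16, -4, 2, -18, 7]:

Scanning through the array:
Position 1 (value 19): max_ending_here = 19, max_so_far = 19
Position 2 (value 6): max_ending_here = 25, max_so_far = 25
Position 3 (value -7): max_ending_here = 18, max_so_far = 25
Position 4 (value 11): max_ending_here = 29, max_so_far = 29
Position 5 (value -16): max_ending_here = 13, max_so_far = 29
Position 6 (value -4): max_ending_here = 9, max_so_far = 29
Position 7 (value 2): max_ending_here = 11, max_so_far = 29
Position 8 (value -18): max_ending_here = -7, max_so_far = 29
Position 9 (value 7): max_ending_here = 7, max_so_far = 29

Maximum subarray: [0, 19, 6, -7, 11]
Maximum sum: 29

The maximum subarray is [0, 19, 6, -7, 11] with sum 29. This subarray runs from index 0 to index 4.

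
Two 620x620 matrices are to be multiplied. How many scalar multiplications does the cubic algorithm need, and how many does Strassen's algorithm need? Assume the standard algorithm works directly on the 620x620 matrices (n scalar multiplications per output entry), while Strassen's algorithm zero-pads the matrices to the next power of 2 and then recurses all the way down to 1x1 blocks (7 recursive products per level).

Matrix multiplication for 620x620 matrices:

Strassen's algorithm requires power-of-2 dimensions. Pad 620x620 to 1024x1024 (next power of 2).

Standard algorithm: 620^3 = 238328000 multiplications
Strassen's algorithm: 7^(log2(1024)) = 7^10 = 282475249 multiplications
Difference: 238328000 - 282475249 = -44147249 (Strassen uses MORE here due to padding overhead — for small or just-over-power-of-2 n, padding can outweigh the per-level savings)

Standard: 238328000 multiplications (620^3). Strassen: 282475249 multiplications (7^10, after padding to 1024x1024). Strassen reduces 8 recursive multiplications to 7 at each level.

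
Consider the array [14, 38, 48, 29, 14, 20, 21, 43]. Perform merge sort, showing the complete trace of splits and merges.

Merge sort trace:

Split: [14, 38, 48, 29, 14, 20, 21, 43] -> [14, 38, 48, 29] and [14, 20, 21, 43]
  Split: [14, 38, 48, 29] -> [14, 38] and [48, 29]
    Split: [14, 38] -> [14] and [38]
    Merge: [14] + [38] -> [14, 38]
    Split: [48, 29] -> [48] and [29]
    Merge: [48] + [29] -> [29, 48]
  Merge: [14, 38] + [29, 48] -> [14, 29, 38, 48]
  Split: [14, 20, 21, 43] -> [14, 20] and [21, 43]
    Split: [14, 20] -> [14] and [20]
    Merge: [14] + [20] -> [14, 20]
    Split: [21, 43] -> [21] and [43]
    Merge: [21] + [43] -> [21, 43]
  Merge: [14, 20] + [21, 43] -> [14, 20, 21, 43]
Merge: [14, 29, 38, 48] + [14, 20, 21, 43] -> [14, 14, 20, 21, 29, 38, 43, 48]

Final sorted array: [14, 14, 20, 21, 29, 38, 43, 48]

The merge sort proceeds by recursively splitting the array and merging sorted halves.
After all merges, the sorted array is [14, 14, 20, 21, 29, 38, 43, 48].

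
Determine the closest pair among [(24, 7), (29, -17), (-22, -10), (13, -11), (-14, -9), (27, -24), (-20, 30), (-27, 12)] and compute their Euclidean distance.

Computing all pairwise distances among 8 points:

d((24, 7), (29, -17)) = 24.5153
d((24, 7), (-22, -10)) = 49.0408
d((24, 7), (13, -11)) = 21.095
d((24, 7), (-14, -9)) = 41.2311
d((24, 7), (27, -24)) = 31.1448
d((24, 7), (-20, 30)) = 49.6488
d((24, 7), (-27, 12)) = 51.2445
d((29, -17), (-22, -10)) = 51.4782
d((29, -17), (13, -11)) = 17.088
d((29, -17), (-14, -9)) = 43.7379
d((29, -17), (27, -24)) = 7.2801 <-- minimum
d((29, -17), (-20, 30)) = 67.897
d((29, -17), (-27, 12)) = 63.0635
d((-22, -10), (13, -11)) = 35.0143
d((-22, -10), (-14, -9)) = 8.0623
d((-22, -10), (27, -24)) = 50.9608
d((-22, -10), (-20, 30)) = 40.05
d((-22, -10), (-27, 12)) = 22.561
d((13, -11), (-14, -9)) = 27.074
d((13, -11), (27, -24)) = 19.105
d((13, -11), (-20, 30)) = 52.6308
d((13, -11), (-27, 12)) = 46.1411
d((-14, -9), (27, -24)) = 43.6578
d((-14, -9), (-20, 30)) = 39.4588
d((-14, -9), (-27, 12)) = 24.6982
d((27, -24), (-20, 30)) = 71.5891
d((27, -24), (-27, 12)) = 64.8999
d((-20, 30), (-27, 12)) = 19.3132

Closest pair: (29, -17) and (27, -24) with distance 7.2801

The closest pair is (29, -17) and (27, -24) with Euclidean distance 7.2801. For 8 points, brute-force pairwise comparison is shown above. For large n, the divide-and-conquer algorithm (sort by x, recurse on halves, check the dividing strip) achieves O(n log n).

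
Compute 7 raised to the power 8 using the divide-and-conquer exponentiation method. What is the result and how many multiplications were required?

Computing 7^8 by squaring (build up from 7^1; each line after the first costs one multiplication):

7^1 = 7
7^2 = (7^1)^2 = 7^2 = 49
7^4 = (7^2)^2 = 49^2 = 2401
7^8 = (7^4)^2 = 2401^2 = 5764801

Result: 5764801
Multiplications needed: 3 (3 lines after 7^1)

7^8 = 5764801. Using exponentiation by squaring, this requires 3 multiplications. The key idea: if the exponent is even, square the half-power; if odd, multiply by the base once.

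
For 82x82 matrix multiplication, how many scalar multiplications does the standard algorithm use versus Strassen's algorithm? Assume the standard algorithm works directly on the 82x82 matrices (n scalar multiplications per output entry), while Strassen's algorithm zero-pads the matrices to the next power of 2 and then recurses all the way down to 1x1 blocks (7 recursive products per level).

Matrix multiplication for 82x82 matrices:

Strassen's algorithm requires power-of-2 dimensions. Pad 82x82 to 128x128 (next power of 2).

Standard algorithm: 82^3 = 551368 multiplications
Strassen's algorithm: 7^(log2(128)) = 7^7 = 823543 multiplications
Difference: 551368 - 823543 = -272175 (Strassen uses MORE here due to padding overhead — for small or just-over-power-of-2 n, padding can outweigh the per-level savings)

Standard: 551368 multiplications (82^3). Strassen: 823543 multiplications (7^7, after padding to 128x128). Strassen reduces 8 recursive multiplications to 7 at each level.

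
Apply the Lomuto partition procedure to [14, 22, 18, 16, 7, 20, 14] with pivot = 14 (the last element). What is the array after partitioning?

Lomuto partition with pivot = 14:

Initial array: [14, 22, 18, 16, 7, 20, 14]

arr[0]=14 <= 14: swap with position 0, array becomes [14, 22, 18, 16, 7, 20, 14]
arr[1]=22 > 14: no swap
arr[2]=18 > 14: no swap
arr[3]=16 > 14: no swap
arr[4]=7 <= 14: swap with position 1, array becomes [14, 7, 18, 16, 22, 20, 14]
arr[5]=20 > 14: no swap

Place pivot at position 2: [14, 7, 14, 16, 22, 20, 18]
Pivot position: 2

After partitioning with pivot 14, the array becomes [14, 7, 14, 16, 22, 20, 18]. The pivot is placed at index 2. All elements to the left of the pivot are <= 14, and all elements to the right are > 14.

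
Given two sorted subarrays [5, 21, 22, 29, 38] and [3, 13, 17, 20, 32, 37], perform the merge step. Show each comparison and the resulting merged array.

Merging process:

Compare 5 vs 3: take 3 from right. Merged: [3]
Compare 5 vs 13: take 5 from left. Merged: [3, 5]
Compare 21 vs 13: take 13 from right. Merged: [3, 5, 13]
Compare 21 vs 17: take 17 from right. Merged: [3, 5, 13, 17]
Compare 21 vs 20: take 20 from right. Merged: [3, 5, 13, 17, 20]
Compare 21 vs 32: take 21 from left. Merged: [3, 5, 13, 17, 20, 21]
Compare 22 vs 32: take 22 from left. Merged: [3, 5, 13, 17, 20, 21, 22]
Compare 29 vs 32: take 29 from left. Merged: [3, 5, 13, 17, 20, 21, 22, 29]
Compare 38 vs 32: take 32 from right. Merged: [3, 5, 13, 17, 20, 21, 22, 29, 32]
Compare 38 vs 37: take 37 from right. Merged: [3, 5, 13, 17, 20, 21, 22, 29, 32, 37]
Append remaining from left: [38]. Merged: [3, 5, 13, 17, 20, 21, 22, 29, 32, 37, 38]

Final merged array: [3, 5, 13, 17, 20, 21, 22, 29, 32, 37, 38]
Total comparisons: 10

The merged array is [3, 5, 13, 17, 20, 21, 22, 29, 32, 37, 38], requiring 10 comparisons. The merge step runs in O(n) time where n is the total number of elements.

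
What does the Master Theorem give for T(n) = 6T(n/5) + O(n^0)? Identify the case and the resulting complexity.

Master Theorem for T(n) = 6T(n/5) + O(n^0):

a = 6, b = 5, c = 0
log_b(a) = log_5(6) = 1.1133

Case 1: c = 0 < log_5(6) = 1.1133
T(n) = O(n^(log_5 6))

For T(n) = 6T(n/5) + O(n^0): log_5(6) = 1.1133. This is Case 1 of the Master Theorem (c < log_b(a), work dominated by leaves), giving O(n^(log_5 6)).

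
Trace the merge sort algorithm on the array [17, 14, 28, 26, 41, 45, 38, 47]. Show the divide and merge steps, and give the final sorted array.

Merge sort trace:

Split: [17, 14, 28, 26, 41, 45, 38, 47] -> [17, 14, 28, 26] and [41, 45, 38, 47]
  Split: [17, 14, 28, 26] -> [17, 14] and [28, 26]
    Split: [17, 14] -> [17] and [14]
    Merge: [17] + [14] -> [14, 17]
    Split: [28, 26] -> [28] and [26]
    Merge: [28] + [26] -> [26, 28]
  Merge: [14, 17] + [26, 28] -> [14, 17, 26, 28]
  Split: [41, 45, 38, 47] -> [41, 45] and [38, 47]
    Split: [41, 45] -> [41] and [45]
    Merge: [41] + [45] -> [41, 45]
    Split: [38, 47] -> [38] and [47]
    Merge: [38] + [47] -> [38, 47]
  Merge: [41, 45] + [38, 47] -> [38, 41, 45, 47]
Merge: [14, 17, 26, 28] + [38, 41, 45, 47] -> [14, 17, 26, 28, 38, 41, 45, 47]

Final sorted array: [14, 17, 26, 28, 38, 41, 45, 47]

The merge sort proceeds by recursively splitting the array and merging sorted halves.
After all merges, the sorted array is [14, 17, 26, 28, 38, 41, 45, 47].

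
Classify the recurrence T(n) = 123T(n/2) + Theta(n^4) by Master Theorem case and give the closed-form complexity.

Master Theorem for T(n) = 123T(n/2) + O(n^4):

a = 123, b = 2, c = 4
log_b(a) = log_2(123) = 6.9425

Case 1: c = 4 < log_2(123) = 6.9425
T(n) = O(n^(log_2 123))

For T(n) = 123T(n/2) + O(n^4): log_2(123) = 6.9425. This is Case 1 of the Master Theorem (c < log_b(a), work dominated by leaves), giving O(n^(log_2 123)).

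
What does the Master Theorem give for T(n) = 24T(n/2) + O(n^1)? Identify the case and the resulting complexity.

Master Theorem for T(n) = 24T(n/2) + O(n^1):

a = 24, b = 2, c = 1
log_b(a) = log_2(24) = 4.5850

Case 1: c = 1 < log_2(24) = 4.5850
T(n) = O(n^(log_2 24))

For T(n) = 24T(n/2) + O(n^1): log_2(24) = 4.5850. This is Case 1 of the Master Theorem (c < log_b(a), work dominated by leaves), giving O(n^(log_2 24)).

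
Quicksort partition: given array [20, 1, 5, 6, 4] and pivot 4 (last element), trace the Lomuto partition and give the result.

Lomuto partition with pivot = 4:

Initial array: [20, 1, 5, 6, 4]

arr[0]=20 > 4: no swap
arr[1]=1 <= 4: swap with position 0, array becomes [1, 20, 5, 6, 4]
arr[2]=5 > 4: no swap
arr[3]=6 > 4: no swap

Place pivot at position 1: [1, 4, 5, 6, 20]
Pivot position: 1

After partitioning with pivot 4, the array becomes [1, 4, 5, 6, 20]. The pivot is placed at index 1. All elements to the left of the pivot are <= 4, and all elements to the right are > 4.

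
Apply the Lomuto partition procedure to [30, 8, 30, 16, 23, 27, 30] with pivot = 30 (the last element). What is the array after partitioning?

Lomuto partition with pivot = 30:

Initial array: [30, 8, 30, 16, 23, 27, 30]

arr[0]=30 <= 30: swap with position 0, array becomes [30, 8, 30, 16, 23, 27, 30]
arr[1]=8 <= 30: swap with position 1, array becomes [30, 8, 30, 16, 23, 27, 30]
arr[2]=30 <= 30: swap with position 2, array becomes [30, 8, 30, 16, 23, 27, 30]
arr[3]=16 <= 30: swap with position 3, array becomes [30, 8, 30, 16, 23, 27, 30]
arr[4]=23 <= 30: swap with position 4, array becomes [30, 8, 30, 16, 23, 27, 30]
arr[5]=27 <= 30: swap with position 5, array becomes [30, 8, 30, 16, 23, 27, 30]

Place pivot at position 6: [30, 8, 30, 16, 23, 27, 30]
Pivot position: 6

After partitioning with pivot 30, the array becomes [30, 8, 30, 16, 23, 27, 30]. The pivot is placed at index 6. All elements to the left of the pivot are <= 30, and all elements to the right are > 30.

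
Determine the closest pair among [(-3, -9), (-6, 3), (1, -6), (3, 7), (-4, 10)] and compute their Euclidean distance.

Computing all pairwise distances among 5 points:

d((-3, -9), (-6, 3)) = 12.3693
d((-3, -9), (1, -6)) = 5.0 <-- minimum
d((-3, -9), (3, 7)) = 17.088
d((-3, -9), (-4, 10)) = 19.0263
d((-6, 3), (1, -6)) = 11.4018
d((-6, 3), (3, 7)) = 9.8489
d((-6, 3), (-4, 10)) = 7.2801
d((1, -6), (3, 7)) = 13.1529
d((1, -6), (-4, 10)) = 16.7631
d((3, 7), (-4, 10)) = 7.6158

Closest pair: (-3, -9) and (1, -6) with distance 5.0

The closest pair is (-3, -9) and (1, -6) with Euclidean distance 5.0. For 5 points, brute-force pairwise comparison is shown above. For large n, the divide-and-conquer algorithm (sort by x, recurse on halves, check the dividing strip) achieves O(n log n).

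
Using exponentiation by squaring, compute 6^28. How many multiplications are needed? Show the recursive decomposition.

Computing 6^28 by squaring (build up from 6^1; each line after the first costs one multiplication):

6^1 = 6
6^2 = (6^1)^2 = 6^2 = 36
6^3 = 6 * 6^2 = 6 * 36 = 216
6^6 = (6^3)^2 = 216^2 = 46656
6^7 = 6 * 6^6 = 6 * 46656 = 279936
6^14 = (6^7)^2 = 279936^2 = 78364164096
6^28 = (6^14)^2 = 78364164096^2 = 6140942214464815497216

Result: 6140942214464815497216
Multiplications needed: 6 (6 lines after 6^1)

6^28 = 6140942214464815497216. Using exponentiation by squaring, this requires 6 multiplications. The key idea: if the exponent is even, square the half-power; if odd, multiply by the base once.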